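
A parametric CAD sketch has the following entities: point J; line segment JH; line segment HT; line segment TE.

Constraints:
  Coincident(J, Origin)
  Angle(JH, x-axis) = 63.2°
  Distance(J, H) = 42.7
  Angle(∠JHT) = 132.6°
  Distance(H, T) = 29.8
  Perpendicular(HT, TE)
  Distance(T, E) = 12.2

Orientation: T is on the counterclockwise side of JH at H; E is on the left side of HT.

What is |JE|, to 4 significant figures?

61.77

J is at the origin; JH runs at 63.2° with length 42.7, so H = 42.7·(cos 63.2°, sin 63.2°) = (19.25, 38.11). ∠JHT = 132.6°, so HT runs at 63.2° + (180° − 132.6°) = 110.6° from the x-axis; with |HT| = 29.8, T = H + 29.8·(cos 110.6°, sin 110.6°) = (8.768, 66.01). The perpendicularity gives TE at right angles to HT; with |TE| = 12.2 on the left of HT, E = T + 12.2·(-0.9361, -0.3518) = (-2.652, 61.72). Then |JE| = |E − J| = 61.77.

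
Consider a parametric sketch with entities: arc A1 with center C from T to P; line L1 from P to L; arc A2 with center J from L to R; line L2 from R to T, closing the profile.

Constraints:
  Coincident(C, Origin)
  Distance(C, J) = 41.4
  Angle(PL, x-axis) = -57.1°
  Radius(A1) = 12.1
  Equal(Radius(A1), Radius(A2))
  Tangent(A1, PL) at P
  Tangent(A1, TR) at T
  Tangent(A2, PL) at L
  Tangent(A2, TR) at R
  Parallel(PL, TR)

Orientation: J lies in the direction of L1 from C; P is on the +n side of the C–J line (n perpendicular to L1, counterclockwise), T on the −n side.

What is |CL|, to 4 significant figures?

43.13

The slot axis is L1's direction at -57.1°, so u = (cos -57.1°, sin -57.1°) = (0.5432, -0.8396) and n = (−sin -57.1°, cos -57.1°) = (0.8396, 0.5432). C is at the origin and J lies 41.4 along u from C, so J = 41.4·u = (22.49, -34.76). Tangency of A1 to both parallel lines with radius 12.1 puts P and T at C ± 12.1·n: P = (10.16, 6.572), T = (-10.16, -6.572). Equal radii place L and R the same way about J: L = J + 12.1·n = (32.65, -28.19), R = J − 12.1·n = (12.33, -41.33). Then |CL| = |L − C| = 43.13.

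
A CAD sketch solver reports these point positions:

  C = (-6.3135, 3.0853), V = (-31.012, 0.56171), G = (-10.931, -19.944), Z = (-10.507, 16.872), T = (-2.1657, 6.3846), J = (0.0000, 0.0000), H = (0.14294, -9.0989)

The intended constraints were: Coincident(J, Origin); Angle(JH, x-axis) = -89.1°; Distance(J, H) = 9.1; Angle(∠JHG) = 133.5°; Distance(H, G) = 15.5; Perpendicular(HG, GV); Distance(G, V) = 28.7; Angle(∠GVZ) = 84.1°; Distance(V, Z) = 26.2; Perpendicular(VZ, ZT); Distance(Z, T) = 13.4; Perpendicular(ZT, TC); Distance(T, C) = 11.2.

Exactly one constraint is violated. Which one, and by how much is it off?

Distance(T, C) = 11.2 — off by 5.90.

J = (0.00, 0.00) ✓; JH at -89.10° ✓; |JH| = 9.100 ✓; ∠JHG = 133.5° ✓; |HG| = 15.50 ✓; ∠(HG, GV) = 90.00° ✓; |GV| = 28.70 ✓; ∠GVZ = 84.10° ✓; |VZ| = 26.20 ✓; ∠(VZ, ZT) = 90.00° ✓; |ZT| = 13.40 ✓; ∠(ZT, TC) = 90.00° ✓; |TC| = 5.300 ✗.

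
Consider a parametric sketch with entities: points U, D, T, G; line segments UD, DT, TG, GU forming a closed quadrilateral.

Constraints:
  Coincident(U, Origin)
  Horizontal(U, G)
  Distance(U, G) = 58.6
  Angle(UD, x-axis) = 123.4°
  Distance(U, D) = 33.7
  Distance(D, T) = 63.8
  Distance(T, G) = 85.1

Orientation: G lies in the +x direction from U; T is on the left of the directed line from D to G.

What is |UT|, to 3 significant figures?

80.2

Checks: |DT| = 63.80 ✓; |TG| = 85.10 ✓.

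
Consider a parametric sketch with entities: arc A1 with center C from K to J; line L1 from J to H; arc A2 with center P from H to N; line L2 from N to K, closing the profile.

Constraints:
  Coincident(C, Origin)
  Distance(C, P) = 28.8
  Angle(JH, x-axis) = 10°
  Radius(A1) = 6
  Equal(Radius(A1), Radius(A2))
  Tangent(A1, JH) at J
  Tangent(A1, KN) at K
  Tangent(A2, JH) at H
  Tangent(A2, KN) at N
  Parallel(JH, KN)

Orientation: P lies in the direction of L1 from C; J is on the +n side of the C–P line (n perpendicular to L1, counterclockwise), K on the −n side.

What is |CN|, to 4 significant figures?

29.42

The slot axis is L1's direction at 10.0°, so u = (cos 10.0°, sin 10.0°) = (0.9848, 0.1736) and n = (−sin 10.0°, cos 10.0°) = (-0.1736, 0.9848). C is at the origin and P lies 28.8 along u from C, so P = 28.8·u = (28.36, 5.001). Tangency of A1 to both parallel lines with radius 6.0 puts J and K at C ± 6.0·n: J = (-1.042, 5.909), K = (1.042, -5.909). Equal radii place H and N the same way about P: H = P + 6.0·n = (27.32, 10.91), N = P − 6.0·n = (29.40, -0.9078). Then |CN| = |N − C| = 29.42.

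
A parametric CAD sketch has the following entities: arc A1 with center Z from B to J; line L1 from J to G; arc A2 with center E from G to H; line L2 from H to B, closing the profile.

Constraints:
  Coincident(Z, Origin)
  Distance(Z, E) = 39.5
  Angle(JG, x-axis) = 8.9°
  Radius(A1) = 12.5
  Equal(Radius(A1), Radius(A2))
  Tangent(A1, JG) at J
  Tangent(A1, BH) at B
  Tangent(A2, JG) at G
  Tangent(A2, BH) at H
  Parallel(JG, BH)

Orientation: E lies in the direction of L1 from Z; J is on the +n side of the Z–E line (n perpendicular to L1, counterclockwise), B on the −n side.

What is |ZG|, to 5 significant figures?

41.431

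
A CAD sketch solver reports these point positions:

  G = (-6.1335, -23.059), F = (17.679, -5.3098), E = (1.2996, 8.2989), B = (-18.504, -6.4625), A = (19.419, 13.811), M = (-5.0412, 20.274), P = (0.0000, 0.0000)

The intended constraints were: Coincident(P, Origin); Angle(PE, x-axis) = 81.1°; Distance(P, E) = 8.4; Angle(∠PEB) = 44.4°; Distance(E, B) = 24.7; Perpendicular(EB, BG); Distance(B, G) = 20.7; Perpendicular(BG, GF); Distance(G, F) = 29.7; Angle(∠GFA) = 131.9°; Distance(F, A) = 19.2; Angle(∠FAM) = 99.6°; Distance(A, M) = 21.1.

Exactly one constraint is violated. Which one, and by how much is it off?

Distance(A, M) = 21.1 — off by 4.20.

P = (0.00, 0.00) ✓; PE at 81.10° ✓; |PE| = 8.400 ✓; ∠PEB = 44.40° ✓; |EB| = 24.70 ✓; ∠(EB, BG) = 90.00° ✓; |BG| = 20.70 ✓; ∠(BG, GF) = 90.00° ✓; |GF| = 29.70 ✓; ∠GFA = 131.9° ✓; |FA| = 19.20 ✓; ∠FAM = 99.60° ✓; |AM| = 25.30 ✗.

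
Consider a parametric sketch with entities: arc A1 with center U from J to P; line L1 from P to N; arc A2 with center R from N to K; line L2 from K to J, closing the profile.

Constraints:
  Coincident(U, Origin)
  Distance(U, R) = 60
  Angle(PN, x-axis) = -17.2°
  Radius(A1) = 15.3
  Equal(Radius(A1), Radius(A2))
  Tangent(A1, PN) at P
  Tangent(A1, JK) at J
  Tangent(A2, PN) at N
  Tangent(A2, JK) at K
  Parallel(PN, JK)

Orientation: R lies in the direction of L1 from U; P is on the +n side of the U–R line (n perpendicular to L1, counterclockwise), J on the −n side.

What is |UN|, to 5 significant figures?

61.920

The slot axis is L1's direction at -17.2°, so u = (cos -17.2°, sin -17.2°) = (0.95528, -0.29571) and n = (−sin -17.2°, cos -17.2°) = (0.29571, 0.95528). U is at the origin and R lies 60.0 along u from U, so R = 60.0·u = (57.317, -17.742). Tangency of A1 to both parallel lines with radius 15.3 puts P and J at U ± 15.3·n: P = (4.5243, 14.616), J = (-4.5243, -14.616). Equal radii place N and K the same way about R: N = R + 15.3·n = (61.841, -3.1267), K = R − 15.3·n = (52.792, -32.358). Then |UN| = |N − U| = 61.920.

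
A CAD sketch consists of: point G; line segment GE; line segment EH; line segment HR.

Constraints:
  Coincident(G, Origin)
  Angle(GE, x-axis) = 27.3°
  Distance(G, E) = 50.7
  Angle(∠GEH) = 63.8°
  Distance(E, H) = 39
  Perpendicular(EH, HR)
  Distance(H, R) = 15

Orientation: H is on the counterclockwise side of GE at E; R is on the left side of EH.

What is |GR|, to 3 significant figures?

34.7

G is at the origin; GE runs at 27.3° with length 50.7, so E = 50.7·(cos 27.3°, sin 27.3°) = (45.1, 23.3). ∠GEH = 63.8°, so EH runs at 27.3° + (180° − 63.8°) = 144° from the x-axis; with |EH| = 39.0, H = E + 39.0·(cos 144°, sin 144°) = (13.7, 46.5). EH ⟂ HR; with |HR| = 15.0 on the left of EH, R = H + 15.0·(-0.595, -0.804) = (4.78, 34.4). Then |GR| = |R − G| = 34.7.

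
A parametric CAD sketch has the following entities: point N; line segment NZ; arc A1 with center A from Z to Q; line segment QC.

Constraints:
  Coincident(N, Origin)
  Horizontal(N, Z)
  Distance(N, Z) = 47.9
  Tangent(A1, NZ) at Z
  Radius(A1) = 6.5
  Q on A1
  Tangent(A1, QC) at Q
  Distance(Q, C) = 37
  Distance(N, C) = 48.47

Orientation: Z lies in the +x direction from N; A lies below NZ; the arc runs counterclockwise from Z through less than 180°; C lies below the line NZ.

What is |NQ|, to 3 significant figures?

42.0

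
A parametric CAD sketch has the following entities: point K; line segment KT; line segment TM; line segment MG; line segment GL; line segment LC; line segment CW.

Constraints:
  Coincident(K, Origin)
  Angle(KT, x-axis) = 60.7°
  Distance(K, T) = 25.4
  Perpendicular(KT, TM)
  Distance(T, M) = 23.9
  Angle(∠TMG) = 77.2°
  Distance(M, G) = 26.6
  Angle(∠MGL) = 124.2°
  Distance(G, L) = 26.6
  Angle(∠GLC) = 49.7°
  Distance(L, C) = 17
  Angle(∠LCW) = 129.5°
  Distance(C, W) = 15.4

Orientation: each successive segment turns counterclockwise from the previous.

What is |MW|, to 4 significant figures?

17.76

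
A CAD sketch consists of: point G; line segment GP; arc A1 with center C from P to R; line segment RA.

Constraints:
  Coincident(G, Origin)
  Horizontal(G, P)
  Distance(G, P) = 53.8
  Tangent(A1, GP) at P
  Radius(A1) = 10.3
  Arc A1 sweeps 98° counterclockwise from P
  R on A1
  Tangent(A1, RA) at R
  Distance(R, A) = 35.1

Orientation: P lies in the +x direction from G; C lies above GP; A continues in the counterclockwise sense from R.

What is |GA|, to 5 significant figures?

75.207

G is at the origin; G and P share the same y with |GP| = 53.8 and P on the +x side, so P = (53.800, 0.0000). Tangency of A1 to GP means the radius CP is perpendicular to GP, so C = P + (0, 10.3) = (53.800, 10.300). On A1, P sits at bearing -90° from C; a 98° counterclockwise sweep puts R at bearing 8°, so R = C + 10.3·(cos 8°, sin 8°) = (64.000, 11.733). The tangent condition forces CR to be normal to RA, so RA runs along (−sin 8°, cos 8°); with |RA| = 35.1, A = (59.115, 46.492). Then |GA| = |A − G| = 75.207.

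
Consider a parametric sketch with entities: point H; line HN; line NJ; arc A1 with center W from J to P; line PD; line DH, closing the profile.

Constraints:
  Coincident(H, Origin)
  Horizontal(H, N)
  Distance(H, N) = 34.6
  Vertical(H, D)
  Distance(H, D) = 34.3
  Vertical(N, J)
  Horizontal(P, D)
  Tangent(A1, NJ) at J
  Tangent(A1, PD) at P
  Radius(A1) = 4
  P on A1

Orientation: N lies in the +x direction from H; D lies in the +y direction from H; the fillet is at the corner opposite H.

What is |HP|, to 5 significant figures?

45.966

H is at the origin; HN is horizontal with |HN| = 34.6 and N on the +x side, so N = (34.600, 0.0000). HD is vertical with |HD| = 34.3 and D on the +y side, so D = (0.0000, 34.300). The virtual corner opposite H is at (34.600, 34.300). Since A1 is tangent to NJ there, WJ ⟂ NJ and tangency of A1 to PD means the radius WP is perpendicular to PD, with radius 4.0, so the center W sits 4.0 in from both sides at W = (30.600, 30.300). That places the tangent points at J = (34.600, 30.300) on NJ and P = (30.600, 34.300) on PD. Then |HP| = |P − H| = 45.966.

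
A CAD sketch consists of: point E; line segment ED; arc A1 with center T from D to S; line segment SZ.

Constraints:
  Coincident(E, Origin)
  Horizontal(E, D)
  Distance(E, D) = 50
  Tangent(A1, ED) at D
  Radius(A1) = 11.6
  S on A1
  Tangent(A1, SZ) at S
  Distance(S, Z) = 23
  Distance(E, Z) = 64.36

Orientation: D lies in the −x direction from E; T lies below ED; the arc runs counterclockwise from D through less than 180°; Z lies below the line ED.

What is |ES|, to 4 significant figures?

62.83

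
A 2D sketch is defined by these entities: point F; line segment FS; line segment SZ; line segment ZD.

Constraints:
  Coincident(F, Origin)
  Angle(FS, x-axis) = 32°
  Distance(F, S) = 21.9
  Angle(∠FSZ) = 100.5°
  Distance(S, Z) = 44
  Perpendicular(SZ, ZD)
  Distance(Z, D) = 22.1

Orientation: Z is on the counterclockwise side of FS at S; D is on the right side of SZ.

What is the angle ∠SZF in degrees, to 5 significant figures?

24.166°

F is at the origin; FS runs at 32.0° with length 21.9, so S = 21.9·(cos 32.0°, sin 32.0°) = (18.572, 11.605). ∠FSZ = 100.5°, so SZ runs at 32.0° + (180° − 100.5°) = 111.50° from the x-axis; with |SZ| = 44.0, Z = S + 44.0·(cos 111.50°, sin 111.50°) = (2.4462, 52.544). Then cos ∠SZF = ZS·ZF / (|ZS||ZF|), giving 24.166°.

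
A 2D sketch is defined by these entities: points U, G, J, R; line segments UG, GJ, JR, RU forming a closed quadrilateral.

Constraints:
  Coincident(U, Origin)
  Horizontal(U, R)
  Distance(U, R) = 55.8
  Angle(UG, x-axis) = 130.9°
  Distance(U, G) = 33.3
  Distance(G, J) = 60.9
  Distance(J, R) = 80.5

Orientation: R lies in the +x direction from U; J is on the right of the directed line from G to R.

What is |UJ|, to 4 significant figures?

39.12

Checks: |GJ| = 60.90 ✓; |JR| = 80.50 ✓.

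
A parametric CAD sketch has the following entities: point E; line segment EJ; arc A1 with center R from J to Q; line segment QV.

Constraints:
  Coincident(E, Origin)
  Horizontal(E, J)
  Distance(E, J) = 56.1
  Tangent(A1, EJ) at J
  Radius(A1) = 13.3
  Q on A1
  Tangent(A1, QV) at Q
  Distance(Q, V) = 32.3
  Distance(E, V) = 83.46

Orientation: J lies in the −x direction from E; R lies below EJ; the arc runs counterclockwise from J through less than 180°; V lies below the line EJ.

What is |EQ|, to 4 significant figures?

70.61

E is at the origin; EJ is horizontal with |EJ| = 56.1 and J on the −x side, so J = (-56.10, 0.000). Tangency of A1 to EJ means the radius RJ is perpendicular to EJ, so R = J + (0, -13.3) = (-56.10, -13.30). Since RQ ⟂ QV (tangency), |RV| = √(13.3² + 32.3²) = 34.93 regardless of where Q sits on A1. So V lies on both circle(E, 83.46) and circle(R, 34.93); the below-EJ intersection is V = (-70.09, -45.31). Q is the foot of the tangent from V: Q = (-69.40, -13.01).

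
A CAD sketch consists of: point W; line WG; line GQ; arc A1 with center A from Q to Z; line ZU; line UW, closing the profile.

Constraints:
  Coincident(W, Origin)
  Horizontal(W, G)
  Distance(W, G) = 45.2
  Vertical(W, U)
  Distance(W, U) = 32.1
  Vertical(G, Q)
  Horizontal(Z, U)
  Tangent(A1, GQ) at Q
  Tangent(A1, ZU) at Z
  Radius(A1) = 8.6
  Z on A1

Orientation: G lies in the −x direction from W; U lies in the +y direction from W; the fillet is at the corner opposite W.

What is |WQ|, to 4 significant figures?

50.94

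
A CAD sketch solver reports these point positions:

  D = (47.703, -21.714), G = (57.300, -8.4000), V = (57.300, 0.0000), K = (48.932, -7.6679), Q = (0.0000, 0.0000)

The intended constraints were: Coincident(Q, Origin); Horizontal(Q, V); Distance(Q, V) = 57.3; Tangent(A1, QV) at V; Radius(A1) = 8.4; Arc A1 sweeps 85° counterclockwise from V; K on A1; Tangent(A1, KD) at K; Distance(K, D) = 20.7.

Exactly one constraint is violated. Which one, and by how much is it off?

Distance(K, D) = 20.7 — off by 6.60.

Q = (0.00, 0.00) ✓; Q.y = 0.00, V.y = 0.00 ✓; |QV| = 57.30 ✓; ∠(GV, VQ) = 90.00° ✓; |GV| = 8.400 ✓; bearing(G→K) − bearing(G→V) = 85.00° ✓; |GK| = 8.400 ✓; ∠(GK, KD) = 90.00° ✓; |KD| = 14.10 ✗.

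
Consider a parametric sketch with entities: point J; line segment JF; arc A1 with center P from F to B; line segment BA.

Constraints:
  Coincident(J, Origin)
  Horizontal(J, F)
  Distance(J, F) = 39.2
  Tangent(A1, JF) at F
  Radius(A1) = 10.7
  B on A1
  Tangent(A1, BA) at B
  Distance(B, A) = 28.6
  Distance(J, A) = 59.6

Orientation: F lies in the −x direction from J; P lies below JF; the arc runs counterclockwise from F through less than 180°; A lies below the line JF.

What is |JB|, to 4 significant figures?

51.33

J is at the origin; J and F share the same y with |JF| = 39.2 and F on the −x side, so F = (-39.20, 0.000). Tangency of A1 to JF means the radius PF is perpendicular to JF, so P = F + (0, -10.7) = (-39.20, -10.70). Since PB ⟂ BA (tangency), |PA| = √(10.7² + 28.6²) = 30.54 regardless of where B sits on A1. So A lies on both circle(J, 59.6) and circle(P, 30.54); the below-JF intersection is A = (-43.29, -40.96). B is the foot of the tangent from A: B = (-49.63, -13.07).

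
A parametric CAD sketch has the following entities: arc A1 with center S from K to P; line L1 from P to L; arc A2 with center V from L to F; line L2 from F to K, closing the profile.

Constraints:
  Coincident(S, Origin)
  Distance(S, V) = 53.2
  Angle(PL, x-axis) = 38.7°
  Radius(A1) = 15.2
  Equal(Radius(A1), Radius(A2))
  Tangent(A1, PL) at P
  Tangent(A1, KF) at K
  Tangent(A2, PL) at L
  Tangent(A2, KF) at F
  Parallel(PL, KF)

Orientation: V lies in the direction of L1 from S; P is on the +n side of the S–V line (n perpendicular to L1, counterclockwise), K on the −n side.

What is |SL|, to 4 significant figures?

55.33

The slot axis is L1's direction at 38.7°, so u = (cos 38.7°, sin 38.7°) = (0.7804, 0.6252) and n = (−sin 38.7°, cos 38.7°) = (-0.6252, 0.7804). S is at the origin and V lies 53.2 along u from S, so V = 53.2·u = (41.52, 33.26). Tangency of A1 to both parallel lines with radius 15.2 puts P and K at S ± 15.2·n: P = (-9.504, 11.86), K = (9.504, -11.86). Equal radii place L and F the same way about V: L = V + 15.2·n = (32.02, 45.13), F = V − 15.2·n = (51.02, 21.40). Then |SL| = |L − S| = 55.33.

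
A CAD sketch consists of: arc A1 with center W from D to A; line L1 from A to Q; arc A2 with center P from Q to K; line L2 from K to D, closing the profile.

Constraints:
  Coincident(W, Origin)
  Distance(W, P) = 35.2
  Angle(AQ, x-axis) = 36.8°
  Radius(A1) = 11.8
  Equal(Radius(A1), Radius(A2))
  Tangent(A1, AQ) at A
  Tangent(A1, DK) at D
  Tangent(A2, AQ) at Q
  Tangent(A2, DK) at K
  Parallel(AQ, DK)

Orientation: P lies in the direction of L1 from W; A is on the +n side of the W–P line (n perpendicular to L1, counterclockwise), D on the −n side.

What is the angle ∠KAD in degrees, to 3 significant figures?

56.2°

The slot axis is L1's direction at 36.8°, so u = (cos 36.8°, sin 36.8°) = (0.801, 0.599) and n = (−sin 36.8°, cos 36.8°) = (-0.599, 0.801). W is at the origin and P lies 35.2 along u from W, so P = 35.2·u = (28.2, 21.1). Tangency of A1 to both parallel lines with radius 11.8 puts A and D at W ± 11.8·n: A = (-7.07, 9.45), D = (7.07, -9.45). Equal radii place Q and K the same way about P: Q = P + 11.8·n = (21.1, 30.5), K = P − 11.8·n = (35.3, 11.6). Then cos ∠KAD = AK·AD / (|AK||AD|), giving 56.2°.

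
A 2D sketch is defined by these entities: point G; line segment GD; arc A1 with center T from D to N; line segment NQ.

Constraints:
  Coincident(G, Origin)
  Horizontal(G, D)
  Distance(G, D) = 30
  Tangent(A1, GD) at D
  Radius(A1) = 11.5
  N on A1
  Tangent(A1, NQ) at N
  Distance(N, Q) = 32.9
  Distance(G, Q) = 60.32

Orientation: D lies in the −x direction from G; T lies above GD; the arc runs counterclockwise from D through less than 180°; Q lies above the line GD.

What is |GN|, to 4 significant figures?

27.74

G is at the origin; G and D share the same y with |GD| = 30.0 and D on the −x side, so D = (-30.00, 0.000). The tangent condition forces TD to be normal to GD, so T = D + (0, 11.5) = (-30.00, 11.50). Since TN ⟂ NQ (tangency), |TQ| = √(11.5² + 32.9²) = 34.85 regardless of where N sits on A1. So Q lies on both circle(G, 60.32) and circle(T, 34.85); the above-GD intersection is Q = (-40.45, 44.75). N is the foot of the tangent from Q: N = (-20.78, 18.37).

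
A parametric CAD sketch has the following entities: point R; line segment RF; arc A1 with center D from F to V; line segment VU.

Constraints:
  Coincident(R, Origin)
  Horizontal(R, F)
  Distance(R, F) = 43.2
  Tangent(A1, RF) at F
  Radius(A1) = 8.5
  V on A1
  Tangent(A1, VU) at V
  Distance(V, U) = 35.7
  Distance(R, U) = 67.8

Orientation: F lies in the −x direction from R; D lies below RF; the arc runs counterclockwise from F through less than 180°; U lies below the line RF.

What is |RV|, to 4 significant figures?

52.41

Checks: |DV| = 8.500 ✓; ∠(DV, VU) = 90.00° ✓; |VU| = 35.70 ✓; |RU| = 67.80 ✓.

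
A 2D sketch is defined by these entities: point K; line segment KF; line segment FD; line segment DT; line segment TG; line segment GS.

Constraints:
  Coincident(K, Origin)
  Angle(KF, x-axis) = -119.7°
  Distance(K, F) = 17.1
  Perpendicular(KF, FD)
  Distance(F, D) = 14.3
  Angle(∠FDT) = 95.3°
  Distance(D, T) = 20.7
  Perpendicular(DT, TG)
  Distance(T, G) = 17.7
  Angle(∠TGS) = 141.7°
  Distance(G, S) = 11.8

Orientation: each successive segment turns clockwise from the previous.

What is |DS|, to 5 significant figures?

30.101

K is at the origin; KF runs at -119.7° with length 17.1, so F = (-8.4723, -14.854). KF ⟂ FD, so FD runs at 150.30°; with |FD| = 14.3, D = (-20.894, -7.7685). ∠FDT = 95.3° gives DT at 65.600° from the x-axis; with |DT| = 20.7, T = (-12.343, 11.083). The perpendicularity gives TG at right angles to DT, so TG runs at -24.400°; with |TG| = 17.7, G = (3.7766, 3.7707). ∠TGS = 141.7° gives GS at -62.700° from the x-axis; with |GS| = 11.8, S = (9.1887, -6.7150). Then |DS| = |S − D| = 30.101.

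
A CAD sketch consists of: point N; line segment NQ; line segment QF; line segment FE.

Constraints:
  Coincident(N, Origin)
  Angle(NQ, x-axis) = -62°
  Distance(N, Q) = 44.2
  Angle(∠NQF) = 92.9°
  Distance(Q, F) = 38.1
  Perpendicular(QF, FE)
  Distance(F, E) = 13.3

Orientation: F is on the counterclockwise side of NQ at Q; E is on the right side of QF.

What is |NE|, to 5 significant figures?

70.191

∠NQF = 92.9°, so QF runs at -62.0° + (180° − 92.9°) = 25.100° from the x-axis; with |QF| = 38.1, F = Q + 38.1·(cos 25.100°, sin 25.100°) = (55.253, -22.864). The perpendicularity gives FE at right angles to QF; with |FE| = 13.3 on the right of QF, E = F + 13.3·(0.42420, -0.90557) = (60.895, -34.908). Then |NE| = |E − N| = 70.191.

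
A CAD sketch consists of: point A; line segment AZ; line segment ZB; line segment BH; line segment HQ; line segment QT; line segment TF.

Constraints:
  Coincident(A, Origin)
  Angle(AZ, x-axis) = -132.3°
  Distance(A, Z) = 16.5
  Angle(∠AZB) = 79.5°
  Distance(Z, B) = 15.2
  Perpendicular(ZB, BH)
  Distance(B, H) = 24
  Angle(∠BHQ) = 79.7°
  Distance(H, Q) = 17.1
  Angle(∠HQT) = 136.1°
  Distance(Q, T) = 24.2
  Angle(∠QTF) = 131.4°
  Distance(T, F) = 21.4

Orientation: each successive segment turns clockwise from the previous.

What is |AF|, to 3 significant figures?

38.4

A is at the origin; AZ runs at -132.3° with length 16.5, so Z = (-11.1, -12.2). ∠AZB = 79.5° gives ZB at 127° from the x-axis; with |ZB| = 15.2, B = (-20.3, -0.0967). ZB is perpendicular to BH, so BH runs at 37.2°; with |BH| = 24.0, H = (-1.18, 14.4). ∠BHQ = 79.7° gives HQ at -63.1° from the x-axis; with |HQ| = 17.1, Q = (6.56, -0.836). ∠HQT = 136.1° gives QT at -107° from the x-axis; with |QT| = 24.2, T = (-0.517, -24.0). ∠QTF = 131.4° gives TF at -156° from the x-axis; with |TF| = 21.4, F = (-20.0, -32.8). Then |AF| = |F − A| = 38.4.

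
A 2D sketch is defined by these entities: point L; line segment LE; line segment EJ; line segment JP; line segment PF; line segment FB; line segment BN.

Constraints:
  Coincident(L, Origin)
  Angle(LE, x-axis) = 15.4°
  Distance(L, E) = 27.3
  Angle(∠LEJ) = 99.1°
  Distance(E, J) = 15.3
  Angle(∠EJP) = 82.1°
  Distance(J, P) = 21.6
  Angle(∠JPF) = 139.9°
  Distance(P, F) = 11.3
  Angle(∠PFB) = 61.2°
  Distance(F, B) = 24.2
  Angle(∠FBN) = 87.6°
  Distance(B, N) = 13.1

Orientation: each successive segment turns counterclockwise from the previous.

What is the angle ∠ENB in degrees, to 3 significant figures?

25.4°

L is at the origin; LE runs at 15.4° with length 27.3, so E = (26.3, 7.25). ∠LEJ = 99.1° gives EJ at 96.3° from the x-axis; with |EJ| = 15.3, J = (24.6, 22.5). ∠EJP = 82.1° gives JP at -166° from the x-axis; with |JP| = 21.6, P = (3.70, 17.2). ∠JPF = 139.9° gives PF at -126° from the x-axis; with |PF| = 11.3, F = (-2.89, 7.98). ∠PFB = 61.2° gives FB at -6.90° from the x-axis; with |FB| = 24.2, B = (21.1, 5.07). ∠FBN = 87.6° gives BN at 85.5° from the x-axis; with |BN| = 13.1, N = (22.2, 18.1). Then cos ∠ENB = NE·NB / (|NE||NB|), giving 25.4°.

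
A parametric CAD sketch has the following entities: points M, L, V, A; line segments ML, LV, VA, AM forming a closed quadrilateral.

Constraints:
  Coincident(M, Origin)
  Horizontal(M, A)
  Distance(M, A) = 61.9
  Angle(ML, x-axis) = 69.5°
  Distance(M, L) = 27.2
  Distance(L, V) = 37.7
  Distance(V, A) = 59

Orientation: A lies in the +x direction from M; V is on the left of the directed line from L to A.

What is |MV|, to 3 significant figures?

63.6

Checks: |LV| = 37.70 ✓; |VA| = 59.00 ✓.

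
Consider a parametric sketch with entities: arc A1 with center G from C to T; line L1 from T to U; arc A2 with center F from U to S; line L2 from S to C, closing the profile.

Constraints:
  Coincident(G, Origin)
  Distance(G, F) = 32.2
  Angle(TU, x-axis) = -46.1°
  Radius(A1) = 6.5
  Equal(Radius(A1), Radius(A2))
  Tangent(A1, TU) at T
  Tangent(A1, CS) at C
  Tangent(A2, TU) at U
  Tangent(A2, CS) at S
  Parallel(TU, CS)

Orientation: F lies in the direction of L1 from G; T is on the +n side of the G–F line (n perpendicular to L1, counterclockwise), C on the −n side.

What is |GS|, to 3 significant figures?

32.8

The slot axis is L1's direction at -46.1°, so u = (cos -46.1°, sin -46.1°) = (0.693, -0.721) and n = (−sin -46.1°, cos -46.1°) = (0.721, 0.693). G is at the origin and F lies 32.2 along u from G, so F = 32.2·u = (22.3, -23.2). Tangency of A1 to both parallel lines with radius 6.5 puts T and C at G ± 6.5·n: T = (4.68, 4.51), C = (-4.68, -4.51). Equal radii place U and S the same way about F: U = F + 6.5·n = (27.0, -18.7), S = F − 6.5·n = (17.6, -27.7). Then |GS| = |S − G| = 32.8.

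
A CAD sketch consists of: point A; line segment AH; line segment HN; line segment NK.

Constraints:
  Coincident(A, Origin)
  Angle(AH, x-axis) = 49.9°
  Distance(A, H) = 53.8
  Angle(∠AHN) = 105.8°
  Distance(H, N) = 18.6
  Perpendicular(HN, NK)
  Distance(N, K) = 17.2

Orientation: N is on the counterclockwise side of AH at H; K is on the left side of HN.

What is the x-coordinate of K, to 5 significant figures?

9.9833

A is at the origin; AH runs at 49.9° with length 53.8, so H = 53.8·(cos 49.9°, sin 49.9°) = (34.654, 41.153). ∠AHN = 105.8°, so HN runs at 49.9° + (180° − 105.8°) = 124.10° from the x-axis; with |HN| = 18.6, N = H + 18.6·(cos 124.10°, sin 124.10°) = (24.226, 56.555). HN ⟂ NK; with |NK| = 17.2 on the left of HN, K = N + 17.2·(-0.82806, -0.56064) = (9.9833, 46.912). So K.x = 9.9833.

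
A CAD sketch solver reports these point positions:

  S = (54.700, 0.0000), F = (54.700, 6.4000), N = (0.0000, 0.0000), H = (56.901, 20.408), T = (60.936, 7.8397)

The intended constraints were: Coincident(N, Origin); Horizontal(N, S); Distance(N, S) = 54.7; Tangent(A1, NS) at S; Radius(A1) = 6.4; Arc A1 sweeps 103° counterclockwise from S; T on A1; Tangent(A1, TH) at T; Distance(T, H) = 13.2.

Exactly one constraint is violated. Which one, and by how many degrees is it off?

Tangent(A1, TH) at T — off by 4.80°.

N = (0.00, 0.00) ✓; N.y = 0.00, S.y = 0.00 ✓; |NS| = 54.70 ✓; ∠(FS, SN) = 90.00° ✓; |FS| = 6.400 ✓; bearing(F→T) − bearing(F→S) = 103.0° ✓; |FT| = 6.400 ✓; ∠(FT, TH) = 85.20° ✗; |TH| = 13.20 ✓.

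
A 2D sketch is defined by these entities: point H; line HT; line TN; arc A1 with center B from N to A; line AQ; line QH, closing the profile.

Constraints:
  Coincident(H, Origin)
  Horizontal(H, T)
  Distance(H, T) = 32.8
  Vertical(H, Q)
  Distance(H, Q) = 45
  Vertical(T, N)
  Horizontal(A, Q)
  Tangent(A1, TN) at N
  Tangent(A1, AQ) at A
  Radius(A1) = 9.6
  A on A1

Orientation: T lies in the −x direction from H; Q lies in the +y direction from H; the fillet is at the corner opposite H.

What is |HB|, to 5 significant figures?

42.325

HQ is vertical with |HQ| = 45.0 and Q on the +y side, so Q = (0.0000, 45.000). The virtual corner opposite H is at (-32.800, 45.000). Tangency of A1 to TN means the radius BN is perpendicular to TN and the tangent condition forces BA to be normal to AQ, with radius 9.6, so the center B sits 9.6 in from both sides at B = (-23.200, 35.400). Then |HB| = |B − H| = 42.325.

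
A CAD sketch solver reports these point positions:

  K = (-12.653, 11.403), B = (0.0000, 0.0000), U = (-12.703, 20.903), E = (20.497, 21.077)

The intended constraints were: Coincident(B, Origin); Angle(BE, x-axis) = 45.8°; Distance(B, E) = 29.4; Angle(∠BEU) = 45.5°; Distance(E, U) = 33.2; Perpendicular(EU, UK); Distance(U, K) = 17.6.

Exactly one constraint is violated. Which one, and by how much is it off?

Distance(U, K) = 17.6 — off by 8.10.

B = (0.00, 0.00) ✓; BE at 45.80° ✓; |BE| = 29.40 ✓; ∠BEU = 45.50° ✓; |EU| = 33.20 ✓; ∠(EU, UK) = 90.00° ✓; |UK| = 9.500 ✗.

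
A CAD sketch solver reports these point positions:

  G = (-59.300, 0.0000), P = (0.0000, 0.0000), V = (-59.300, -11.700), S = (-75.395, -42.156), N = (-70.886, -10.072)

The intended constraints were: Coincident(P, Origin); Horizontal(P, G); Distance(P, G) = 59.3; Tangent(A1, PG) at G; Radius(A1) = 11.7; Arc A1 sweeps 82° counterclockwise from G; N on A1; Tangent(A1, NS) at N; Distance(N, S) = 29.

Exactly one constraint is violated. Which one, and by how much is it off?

Distance(N, S) = 29 — off by 3.40.

P = (0.00, 0.00) ✓; P.y = 0.00, G.y = 0.00 ✓; |PG| = 59.30 ✓; ∠(VG, GP) = 90.00° ✓; |VG| = 11.70 ✓; bearing(V→N) − bearing(V→G) = 82.00° ✓; |VN| = 11.70 ✓; ∠(VN, NS) = 90.00° ✓; |NS| = 32.40 ✗.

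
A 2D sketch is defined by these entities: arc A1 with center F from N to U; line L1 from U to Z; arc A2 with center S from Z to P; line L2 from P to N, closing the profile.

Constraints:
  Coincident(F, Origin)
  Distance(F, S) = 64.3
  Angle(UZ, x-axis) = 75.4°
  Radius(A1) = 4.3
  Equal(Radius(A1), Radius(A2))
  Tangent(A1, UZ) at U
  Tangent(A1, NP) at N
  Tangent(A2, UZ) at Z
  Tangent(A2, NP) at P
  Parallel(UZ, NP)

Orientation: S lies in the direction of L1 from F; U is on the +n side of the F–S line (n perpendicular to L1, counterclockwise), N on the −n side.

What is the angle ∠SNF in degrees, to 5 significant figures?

86.174°

The slot axis is L1's direction at 75.4°, so u = (cos 75.4°, sin 75.4°) = (0.25207, 0.96771) and n = (−sin 75.4°, cos 75.4°) = (-0.96771, 0.25207). F is at the origin and S lies 64.3 along u from F, so S = 64.3·u = (16.208, 62.224). Tangency of A1 to both parallel lines with radius 4.3 puts U and N at F ± 4.3·n: U = (-4.1611, 1.0839), N = (4.1611, -1.0839). Then cos ∠SNF = NS·NF / (|NS||NF|), giving 86.174°.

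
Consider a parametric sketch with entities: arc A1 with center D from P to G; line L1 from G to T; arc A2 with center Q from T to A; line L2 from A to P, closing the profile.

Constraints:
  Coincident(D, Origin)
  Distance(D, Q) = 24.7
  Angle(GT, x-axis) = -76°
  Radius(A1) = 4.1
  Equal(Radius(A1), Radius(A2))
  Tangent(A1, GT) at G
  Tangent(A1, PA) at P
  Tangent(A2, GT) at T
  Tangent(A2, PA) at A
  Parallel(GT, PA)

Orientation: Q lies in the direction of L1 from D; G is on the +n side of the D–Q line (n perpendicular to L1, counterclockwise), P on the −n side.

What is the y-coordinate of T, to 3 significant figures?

-23.0

Tangency of A1 to both parallel lines with radius 4.1 puts G and P at D ± 4.1·n: G = (3.98, 0.992), P = (-3.98, -0.992). Equal radii place T and A the same way about Q: T = Q + 4.1·n = (9.95, -23.0), A = Q − 4.1·n = (2.00, -25.0). So T.y = -23.0.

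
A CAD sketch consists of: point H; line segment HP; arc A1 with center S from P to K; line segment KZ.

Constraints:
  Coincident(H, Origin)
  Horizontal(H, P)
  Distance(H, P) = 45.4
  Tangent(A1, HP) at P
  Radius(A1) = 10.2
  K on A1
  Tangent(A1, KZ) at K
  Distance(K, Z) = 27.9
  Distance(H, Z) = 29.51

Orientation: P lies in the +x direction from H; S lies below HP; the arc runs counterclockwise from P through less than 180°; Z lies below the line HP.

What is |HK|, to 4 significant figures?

38.25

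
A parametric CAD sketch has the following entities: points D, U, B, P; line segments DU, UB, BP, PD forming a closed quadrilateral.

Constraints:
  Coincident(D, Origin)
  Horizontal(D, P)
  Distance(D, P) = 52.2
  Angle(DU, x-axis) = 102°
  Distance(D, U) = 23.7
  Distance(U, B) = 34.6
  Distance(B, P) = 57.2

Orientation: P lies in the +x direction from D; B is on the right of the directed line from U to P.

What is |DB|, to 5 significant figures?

12.034

D is at the origin; D and P share the same y with |DP| = 52.2 and P in +x, so P = (52.2, 0). DU runs at 102.0° with |DU| = 23.7, so U = (-4.9275, 23.182). B is determined by |UB| = 34.6 and |BP| = 57.2 together: it lies at the intersection of circle(U, 34.6) and circle(P, 57.2). With |UP| = 61.652, the foot of the radical line on UP is 14.000 from U and the perpendicular offset is √(34.6² − 14.000²) = 31.641. Taking the right-of-UP solution: B = (-3.8522, -11.401).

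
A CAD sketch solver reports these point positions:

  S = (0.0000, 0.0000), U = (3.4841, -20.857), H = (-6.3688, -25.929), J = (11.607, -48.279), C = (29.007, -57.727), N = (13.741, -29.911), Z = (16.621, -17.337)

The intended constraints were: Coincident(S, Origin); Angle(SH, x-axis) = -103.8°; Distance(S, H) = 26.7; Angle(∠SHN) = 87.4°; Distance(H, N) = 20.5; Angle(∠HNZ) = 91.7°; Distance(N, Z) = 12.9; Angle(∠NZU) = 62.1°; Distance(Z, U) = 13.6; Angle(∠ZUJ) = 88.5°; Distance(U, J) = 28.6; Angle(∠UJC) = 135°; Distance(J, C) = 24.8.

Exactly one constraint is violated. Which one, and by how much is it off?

Distance(J, C) = 24.8 — off by 5.00.

S = (0.00, 0.00) ✓; SH at -103.8° ✓; |SH| = 26.70 ✓; ∠SHN = 87.40° ✓; |HN| = 20.50 ✓; ∠HNZ = 91.70° ✓; |NZ| = 12.90 ✓; ∠NZU = 62.10° ✓; |ZU| = 13.60 ✓; ∠ZUJ = 88.50° ✓; |UJ| = 28.60 ✓; ∠UJC = 135.0° ✓; |JC| = 19.80 ✗.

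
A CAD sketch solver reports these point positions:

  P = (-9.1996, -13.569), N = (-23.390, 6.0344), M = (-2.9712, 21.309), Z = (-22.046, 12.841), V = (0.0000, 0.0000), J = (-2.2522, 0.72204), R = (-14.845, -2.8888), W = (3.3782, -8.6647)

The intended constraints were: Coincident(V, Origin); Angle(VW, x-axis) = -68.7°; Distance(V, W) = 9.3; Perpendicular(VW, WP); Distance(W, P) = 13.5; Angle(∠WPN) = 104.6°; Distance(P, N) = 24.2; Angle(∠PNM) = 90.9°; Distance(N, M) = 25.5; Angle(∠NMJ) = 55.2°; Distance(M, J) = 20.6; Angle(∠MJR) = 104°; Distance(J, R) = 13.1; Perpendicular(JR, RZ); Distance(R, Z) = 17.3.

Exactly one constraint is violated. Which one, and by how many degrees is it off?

Perpendicular(JR, RZ) — off by 8.60°.

V = (0.00, 0.00) ✓; VW at -68.70° ✓; |VW| = 9.300 ✓; ∠(VW, WP) = 90.00° ✓; |WP| = 13.50 ✓; ∠WPN = 104.6° ✓; |PN| = 24.20 ✓; ∠PNM = 90.90° ✓; |NM| = 25.50 ✓; ∠NMJ = 55.20° ✓; |MJ| = 20.60 ✓; ∠MJR = 104.0° ✓; |JR| = 13.10 ✓; ∠(JR, RZ) = 81.40° ✗; |RZ| = 17.30 ✓.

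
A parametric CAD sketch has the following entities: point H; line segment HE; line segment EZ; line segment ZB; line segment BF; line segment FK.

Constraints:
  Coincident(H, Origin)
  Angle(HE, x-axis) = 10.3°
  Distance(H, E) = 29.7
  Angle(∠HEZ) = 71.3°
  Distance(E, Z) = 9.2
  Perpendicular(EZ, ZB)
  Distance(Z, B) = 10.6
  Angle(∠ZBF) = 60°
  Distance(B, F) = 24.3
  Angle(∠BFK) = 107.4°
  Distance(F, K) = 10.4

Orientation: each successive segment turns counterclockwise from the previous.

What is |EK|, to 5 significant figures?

15.119

∠ZBF = 60.0° gives BF at -31.000° from the x-axis; with |BF| = 24.3, F = (36.319, -4.2975). ∠BFK = 107.4° gives FK at 41.600° from the x-axis; with |FK| = 10.4, K = (44.096, 2.6074). Then |EK| = |K − E| = 15.119.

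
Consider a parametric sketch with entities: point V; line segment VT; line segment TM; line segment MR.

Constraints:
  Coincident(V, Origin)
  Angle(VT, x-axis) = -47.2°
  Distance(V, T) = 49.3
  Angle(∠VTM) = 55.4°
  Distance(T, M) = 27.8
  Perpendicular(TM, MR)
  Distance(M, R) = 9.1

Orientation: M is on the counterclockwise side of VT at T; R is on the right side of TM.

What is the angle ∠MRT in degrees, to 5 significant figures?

71.875°

V is at the origin; VT runs at -47.2° with length 49.3, so T = 49.3·(cos -47.2°, sin -47.2°) = (33.496, -36.173). ∠VTM = 55.4°, so TM runs at -47.2° + (180° − 55.4°) = 77.400° from the x-axis; with |TM| = 27.8, M = T + 27.8·(cos 77.400°, sin 77.400°) = (39.561, -9.0424). TM is perpendicular to MR; with |MR| = 9.1 on the right of TM, R = M + 9.1·(0.97592, -0.21814) = (48.442, -11.027). Then cos ∠MRT = RM·RT / (|RM||RT|), giving 71.875°.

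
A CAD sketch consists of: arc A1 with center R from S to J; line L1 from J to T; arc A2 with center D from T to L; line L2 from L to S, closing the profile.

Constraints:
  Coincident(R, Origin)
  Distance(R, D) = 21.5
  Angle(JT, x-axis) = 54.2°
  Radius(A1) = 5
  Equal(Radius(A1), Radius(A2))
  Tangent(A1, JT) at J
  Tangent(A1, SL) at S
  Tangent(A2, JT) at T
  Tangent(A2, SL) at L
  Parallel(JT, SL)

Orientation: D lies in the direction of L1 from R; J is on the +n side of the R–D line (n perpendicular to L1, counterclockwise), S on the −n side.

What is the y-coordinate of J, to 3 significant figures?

2.92

R is at the origin and D lies 21.5 along u from R, so D = 21.5·u = (12.6, 17.4). Tangency of A1 to both parallel lines with radius 5.0 puts J and S at R ± 5.0·n: J = (-4.06, 2.92), S = (4.06, -2.92). So J.y = 2.92.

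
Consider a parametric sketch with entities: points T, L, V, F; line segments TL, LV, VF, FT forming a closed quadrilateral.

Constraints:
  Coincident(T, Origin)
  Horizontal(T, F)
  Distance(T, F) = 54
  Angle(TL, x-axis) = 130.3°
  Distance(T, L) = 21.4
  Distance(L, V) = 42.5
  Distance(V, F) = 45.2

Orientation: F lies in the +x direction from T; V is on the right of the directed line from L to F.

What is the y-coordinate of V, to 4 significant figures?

-17.25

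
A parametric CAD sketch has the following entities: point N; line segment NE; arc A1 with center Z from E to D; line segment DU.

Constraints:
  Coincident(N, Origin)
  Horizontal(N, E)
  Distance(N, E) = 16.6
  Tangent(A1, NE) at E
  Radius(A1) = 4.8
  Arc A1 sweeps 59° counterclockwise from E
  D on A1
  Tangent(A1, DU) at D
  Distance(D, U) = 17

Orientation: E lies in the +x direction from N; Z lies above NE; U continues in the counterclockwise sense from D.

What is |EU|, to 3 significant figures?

21.2

N is at the origin; N and E share the same y with |NE| = 16.6 and E on the +x side, so E = (16.6, 0.00). Since A1 is tangent to NE there, ZE ⟂ NE, so Z = E + (0, 4.8) = (16.6, 4.80). On A1, E sits at bearing -90° from Z; a 59° counterclockwise sweep puts D at bearing -31°, so D = Z + 4.8·(cos -31°, sin -31°) = (20.7, 2.33). Since A1 is tangent to DU there, ZD ⟂ DU, so DU runs along (−sin -31°, cos -31°); with |DU| = 17.0, U = (29.5, 16.9). Then |EU| = |U − E| = 21.2.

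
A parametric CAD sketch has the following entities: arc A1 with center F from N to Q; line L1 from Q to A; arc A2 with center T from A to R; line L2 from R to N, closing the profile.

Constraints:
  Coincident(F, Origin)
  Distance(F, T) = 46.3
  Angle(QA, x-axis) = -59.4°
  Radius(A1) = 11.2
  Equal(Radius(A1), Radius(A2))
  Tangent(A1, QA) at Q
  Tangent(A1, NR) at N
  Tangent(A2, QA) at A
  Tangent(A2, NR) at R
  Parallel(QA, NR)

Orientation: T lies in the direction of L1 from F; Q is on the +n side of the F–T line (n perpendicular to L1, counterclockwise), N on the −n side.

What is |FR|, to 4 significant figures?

47.64

The slot axis is L1's direction at -59.4°, so u = (cos -59.4°, sin -59.4°) = (0.5090, -0.8607) and n = (−sin -59.4°, cos -59.4°) = (0.8607, 0.5090). F is at the origin and T lies 46.3 along u from F, so T = 46.3·u = (23.57, -39.85). Tangency of A1 to both parallel lines with radius 11.2 puts Q and N at F ± 11.2·n: Q = (9.640, 5.701), N = (-9.640, -5.701). Equal radii place A and R the same way about T: A = T + 11.2·n = (33.21, -34.15), R = T − 11.2·n = (13.93, -45.55). Then |FR| = |R − F| = 47.64.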